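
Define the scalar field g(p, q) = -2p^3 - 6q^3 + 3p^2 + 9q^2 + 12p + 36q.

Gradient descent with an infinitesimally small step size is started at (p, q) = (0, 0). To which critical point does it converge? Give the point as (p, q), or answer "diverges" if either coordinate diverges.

(-1, -1)

g is separable, so gradient descent decouples: p follows -∂g/∂p, q follows -∂g/∂q.
∂g/∂p = -6(p - 2)(p + 1); at p=0 this is 12, so p decreases.
∂g/∂q = -18(q - 2)(q + 1); at q=0 this is 36, so q decreases.
p converges to its nearest critical value -1 (a local min of the p-part); q converges to -1. The iterate converges to (-1, -1).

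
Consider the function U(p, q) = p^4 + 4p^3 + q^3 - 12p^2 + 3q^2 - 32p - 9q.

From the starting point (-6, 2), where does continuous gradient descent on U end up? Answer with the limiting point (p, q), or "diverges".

(-4, 1)

U is separable, so gradient descent decouples: p follows -∂U/∂p, q follows -∂U/∂q.
∂U/∂p = 4(p - 2)(p + 1)(p + 4); at p=-6 this is -320, so p increases.
∂U/∂q = 3(q - 1)(q + 3); at q=2 this is 15, so q decreases.
p converges to its nearest critical value -4 (a local min of the p-part); q converges to 1. The iterate converges to (-4, 1).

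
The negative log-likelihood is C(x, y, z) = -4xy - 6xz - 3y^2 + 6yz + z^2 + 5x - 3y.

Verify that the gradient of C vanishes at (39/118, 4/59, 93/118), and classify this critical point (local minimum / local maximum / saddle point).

∇C = (-4y - 6z + 5, -4x - 6y + 6z - 3, -6x + 6y + 2z); substituting (39/118, 4/59, 93/118) gives ∇C = (0, 0, 0), so (39/118, 4/59, 93/118) is indeed a critical point.
The Hessian is constant: H = [[0, -4, -6], [-4, -6, 6], [-6, 6, 2]].
Leading principal minors: Δ₁ = 0, Δ₂ = -16, Δ₃ = 472.
The minors fit neither the all-positive nor the alternating-sign pattern, so H is indefinite: a saddle point.

saddle point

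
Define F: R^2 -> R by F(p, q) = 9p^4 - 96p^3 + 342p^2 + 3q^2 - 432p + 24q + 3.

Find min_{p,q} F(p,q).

-222

F(p,q) separates as A(p) + B(q) + 3, so its minimum is min A + min B + 3.
A'(p) = 36(p - 4)(p - 3)(p - 1) vanishes at p ∈ {1, 3, 4}; B'(q) = 6q + 24 vanishes at q ∈ {-4}.
Local minima of A (where A''>0): A(1)=-177, A(4)=-96. Local minima of B: B(-4)=-48.
So the global minimum of F is A(1) + B(-4) + 3 = -177 − 48 + 3 = -222, attained at (1, -4).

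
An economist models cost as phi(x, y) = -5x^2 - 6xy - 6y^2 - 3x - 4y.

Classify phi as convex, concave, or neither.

phi is quadratic, so its Hessian is the constant matrix H = [[-10, -6], [-6, -12]].
det(H) = 84, tr(H) = -22.
det(H) > 0 and tr(H) < 0, so H is negative definite everywhere: concave.

concave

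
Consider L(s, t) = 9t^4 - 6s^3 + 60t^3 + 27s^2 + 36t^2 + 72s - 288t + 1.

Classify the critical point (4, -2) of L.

local maximum

The mixed partial ∂²L/∂s∂t is 0, so the Hessian at any point is diag(L_ss, L_tt) = diag(18(-2s + 3), 36(3t^2 + 10t + 2)).
At (4, -2): H = diag(-90, -216).
Both eigenvalues are negative, so H is negative definite: a local maximum.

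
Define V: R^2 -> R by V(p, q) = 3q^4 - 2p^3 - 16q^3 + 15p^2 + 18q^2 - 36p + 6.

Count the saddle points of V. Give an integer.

V separates as a function of p plus a function of q, so ∇V=0 decouples.
∂V/∂p = -6(p - 3)(p - 2) = 0 at p ∈ {2, 3}; ∂V/∂q = 12q(q - 3)(q - 1) = 0 at q ∈ {0, 1, 3}.
The Hessian is diagonal: diag(V_pp, V_qq). Second derivatives: V_pp(2)=6, V_pp(3)=-6; V_qq(0)=36, V_qq(1)=-24, V_qq(3)=72.
Saddle points occur where the two diagonal entries have opposite signs: (2, 1), (3, 0), (3, 3). Count: 3.

3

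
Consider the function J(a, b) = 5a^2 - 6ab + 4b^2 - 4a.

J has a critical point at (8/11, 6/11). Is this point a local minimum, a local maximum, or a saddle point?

The Hessian of J is constant: H = [[10, -6], [-6, 8]].
det(H) = 10·8 − (-6)² = 44.
det(H) > 0 and tr(H) = 18 > 0, so H is positive definite and the point is a local minimum.

local minimum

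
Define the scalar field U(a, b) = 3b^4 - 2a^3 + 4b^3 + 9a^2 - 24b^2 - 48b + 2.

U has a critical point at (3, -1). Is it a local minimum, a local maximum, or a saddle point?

local maximum

The mixed partial ∂²U/∂a∂b is 0, so the Hessian at any point is diag(U_aa, U_bb) = diag(6(-2a + 3), 12(3b^2 + 2b - 4)).
At (3, -1): H = diag(-18, -36).
Both eigenvalues are negative, so H is negative definite: a local maximum.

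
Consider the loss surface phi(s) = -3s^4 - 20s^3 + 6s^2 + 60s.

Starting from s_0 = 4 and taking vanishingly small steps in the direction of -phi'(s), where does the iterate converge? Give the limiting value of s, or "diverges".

diverges

phi'(s) = -12(s - 1)(s + 1)(s + 5), so phi'(4) = -1620.
Gradient descent moves in the -phi' direction, i.e. s is increasing.
There is no critical point above s=4, and phi' keeps the same sign, so the iterate runs off to +∞.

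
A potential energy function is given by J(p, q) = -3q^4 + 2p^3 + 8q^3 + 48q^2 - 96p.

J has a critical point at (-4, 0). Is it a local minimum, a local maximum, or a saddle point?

The mixed partial ∂²J/∂p∂q is 0, so the Hessian at any point is diag(J_pp, J_qq) = diag(12p, 12(-3q^2 + 4q + 8)).
At (-4, 0): H = diag(-48, 96).
The eigenvalues have opposite signs, so H is indefinite: a saddle point.

saddle point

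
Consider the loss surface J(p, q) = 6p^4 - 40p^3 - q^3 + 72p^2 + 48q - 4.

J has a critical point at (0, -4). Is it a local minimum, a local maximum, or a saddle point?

The mixed partial ∂²J/∂p∂q is 0, so the Hessian at any point is diag(J_pp, J_qq) = diag(24(3p^2 - 10p + 6), -6q).
At (0, -4): H = diag(144, 24).
Both eigenvalues are positive, so H is positive definite: a local minimum.

local minimum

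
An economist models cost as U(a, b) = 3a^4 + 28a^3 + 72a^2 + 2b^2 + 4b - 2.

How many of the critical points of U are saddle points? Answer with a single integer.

1

U separates as a function of a plus a function of b, so ∇U=0 decouples.
∂U/∂a = 12a(a + 3)(a + 4) = 0 at a ∈ {-4, -3, 0}; ∂U/∂b = 4(b + 1) = 0 at b ∈ {-1}.
The Hessian is diagonal: diag(U_aa, U_bb). Second derivatives: U_aa(-4)=48, U_aa(-3)=-36, U_aa(0)=144; U_bb(-1)=4.
Saddle points occur where the two diagonal entries have opposite signs: (-3, -1). Count: 1.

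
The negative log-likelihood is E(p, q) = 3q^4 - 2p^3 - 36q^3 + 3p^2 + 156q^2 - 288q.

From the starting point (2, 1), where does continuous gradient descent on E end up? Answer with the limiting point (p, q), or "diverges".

diverges

E is separable, so gradient descent decouples: p follows -∂E/∂p, q follows -∂E/∂q.
∂E/∂p = -6p(p - 1); at p=2 this is -12, so p increases.
∂E/∂q = 12(q - 4)(q - 3)(q - 2); at q=1 this is -72, so q increases.
The p-coordinate has no critical point in that direction and runs off to infinity.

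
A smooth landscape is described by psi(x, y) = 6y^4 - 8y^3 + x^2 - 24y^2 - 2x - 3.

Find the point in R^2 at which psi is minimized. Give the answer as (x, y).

(1, 2)

psi(x,y) separates as P(x) + Q(y) − 3, so its minimum is min P + min Q − 3.
P'(x) = 2x - 2 vanishes at x ∈ {1}; Q'(y) = 24y(y - 2)(y + 1) vanishes at y ∈ {-1, 0, 2}.
Local minima of P (where P''>0): P(1)=-1. Local minima of Q: Q(-1)=-10, Q(2)=-64.
So the global minimum of psi is P(1) + Q(2) − 3 = -1 − 64 − 3 = -68, attained at (1, 2).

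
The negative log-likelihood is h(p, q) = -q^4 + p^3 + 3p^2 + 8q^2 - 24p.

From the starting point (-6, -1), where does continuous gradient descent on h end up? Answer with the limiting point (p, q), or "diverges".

diverges

h is separable, so gradient descent decouples: p follows -∂h/∂p, q follows -∂h/∂q.
∂h/∂p = 3(p - 2)(p + 4); at p=-6 this is 48, so p decreases.
∂h/∂q = -4q(q - 2)(q + 2); at q=-1 this is -12, so q increases.
The p-coordinate has no critical point in that direction and runs off to infinity.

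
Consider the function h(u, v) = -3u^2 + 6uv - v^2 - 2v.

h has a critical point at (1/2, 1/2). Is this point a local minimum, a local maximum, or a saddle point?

The Hessian of h is constant: H = [[-6, 6], [6, -2]].
det(H) = (-6)·(-2) − 6² = -24.
Since det(H) < 0, H is indefinite and the critical point is a saddle point.

saddle point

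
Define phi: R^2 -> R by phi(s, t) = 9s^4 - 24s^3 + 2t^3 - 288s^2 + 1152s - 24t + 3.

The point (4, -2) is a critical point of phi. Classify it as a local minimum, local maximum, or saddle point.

saddle point

The mixed partial ∂²phi/∂s∂t is 0, so the Hessian at any point is diag(phi_ss, phi_tt) = diag(36(3s^2 - 4s - 16), 12t).
At (4, -2): H = diag(576, -24).
The eigenvalues have opposite signs, so H is indefinite: a saddle point.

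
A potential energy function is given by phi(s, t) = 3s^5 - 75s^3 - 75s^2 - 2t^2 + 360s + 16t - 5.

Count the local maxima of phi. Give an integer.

2

phi separates as a function of s plus a function of t, so ∇phi=0 decouples.
∂phi/∂s = 15(s - 4)(s - 1)(s + 2)(s + 3) = 0 at s ∈ {-3, -2, 1, 4}; ∂phi/∂t = -4(t - 4) = 0 at t ∈ {4}.
The Hessian is diagonal: diag(phi_ss, phi_tt). Second derivatives: phi_ss(-3)=-420, phi_ss(-2)=270, phi_ss(1)=-540, phi_ss(4)=1890; phi_tt(4)=-4.
Local maxima occur where both diagonal entries negative: (-3, 4), (1, 4). Count: 2.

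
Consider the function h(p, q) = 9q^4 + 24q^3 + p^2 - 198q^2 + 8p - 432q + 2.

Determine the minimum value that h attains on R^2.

h(p,q) separates as A(p) + B(q) + 2, so its minimum is min A + min B + 2.
A'(p) = 2p + 8 vanishes at p ∈ {-4}; B'(q) = 36(q - 3)(q + 1)(q + 4) vanishes at q ∈ {-4, -1, 3}.
Local minima of A (where A''>0): A(-4)=-16. Local minima of B: B(-4)=-672, B(3)=-1701.
So the global minimum of h is A(-4) + B(3) + 2 = -16 − 1701 + 2 = -1715, attained at (-4, 3).

-1715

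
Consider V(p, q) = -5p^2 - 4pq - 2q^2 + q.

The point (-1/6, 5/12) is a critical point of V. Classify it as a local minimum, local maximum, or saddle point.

local maximum

The Hessian of V is constant: H = [[-10, -4], [-4, -4]].
det(H) = (-10)·(-4) − (-4)² = 24.
det(H) > 0 and tr(H) = -14 < 0, so H is negative definite and the point is a local maximum.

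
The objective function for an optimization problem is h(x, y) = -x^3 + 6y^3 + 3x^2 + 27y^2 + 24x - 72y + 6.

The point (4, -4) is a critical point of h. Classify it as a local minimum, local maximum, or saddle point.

The mixed partial ∂²h/∂x∂y is 0, so the Hessian at any point is diag(h_xx, h_yy) = diag(6(-x + 1), 18(2y + 3)).
At (4, -4): H = diag(-18, -90).
Both eigenvalues are negative, so H is negative definite: a local maximum.

local maximum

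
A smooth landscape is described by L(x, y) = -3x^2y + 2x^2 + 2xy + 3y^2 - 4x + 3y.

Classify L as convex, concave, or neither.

neither

The term -3x^2y is cubic, so the Hessian is not constant.
∂²L/∂x² = -6y + 4, which takes both signs as y varies (negative for sufficiently large y). A diagonal entry of the Hessian changing sign means the Hessian is neither positive- nor negative-semidefinite on all of R^2.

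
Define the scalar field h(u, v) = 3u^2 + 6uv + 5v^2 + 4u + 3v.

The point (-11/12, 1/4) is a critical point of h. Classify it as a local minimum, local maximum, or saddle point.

The Hessian of h is constant: H = [[6, 6], [6, 10]].
det(H) = 6·10 − 6² = 24.
det(H) > 0 and tr(H) = 16 > 0, so H is positive definite and the point is a local minimum.

local minimum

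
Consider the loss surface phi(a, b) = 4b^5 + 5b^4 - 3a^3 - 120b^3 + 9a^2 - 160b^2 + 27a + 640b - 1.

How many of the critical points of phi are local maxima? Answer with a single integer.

phi separates as a function of a plus a function of b, so ∇phi=0 decouples.
∂phi/∂a = -9(a - 3)(a + 1) = 0 at a ∈ {-1, 3}; ∂phi/∂b = 20(b - 4)(b - 1)(b + 2)(b + 4) = 0 at b ∈ {-4, -2, 1, 4}.
The Hessian is diagonal: diag(phi_aa, phi_bb). Second derivatives: phi_aa(-1)=36, phi_aa(3)=-36; phi_bb(-4)=-1600, phi_bb(-2)=720, phi_bb(1)=-900, phi_bb(4)=2880.
Local maxima occur where both diagonal entries negative: (3, -4), (3, 1). Count: 2.

2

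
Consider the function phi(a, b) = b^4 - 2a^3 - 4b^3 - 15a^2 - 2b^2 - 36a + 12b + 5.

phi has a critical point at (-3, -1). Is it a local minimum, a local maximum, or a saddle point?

local minimum

The mixed partial ∂²phi/∂a∂b is 0, so the Hessian at any point is diag(phi_aa, phi_bb) = diag(-6(2a + 5), 4(3b^2 - 6b - 1)).
At (-3, -1): H = diag(6, 32).
Both eigenvalues are positive, so H is positive definite: a local minimum.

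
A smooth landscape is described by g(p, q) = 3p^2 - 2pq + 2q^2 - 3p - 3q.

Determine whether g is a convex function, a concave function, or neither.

convex

g is quadratic, so its Hessian is the constant matrix H = [[6, -2], [-2, 4]].
det(H) = 20, tr(H) = 10.
det(H) > 0 and tr(H) > 0, so H is positive definite everywhere: convex.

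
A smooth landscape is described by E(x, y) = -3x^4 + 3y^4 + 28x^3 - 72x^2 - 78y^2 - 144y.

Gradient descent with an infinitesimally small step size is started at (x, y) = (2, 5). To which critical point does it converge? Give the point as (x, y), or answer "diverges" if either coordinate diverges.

E is separable, so gradient descent decouples: x follows -∂E/∂x, y follows -∂E/∂y.
∂E/∂x = -12x(x - 4)(x - 3); at x=2 this is -48, so x increases.
∂E/∂y = 12(y - 4)(y + 1)(y + 3); at y=5 this is 576, so y decreases.
x converges to its nearest critical value 3 (a local min of the x-part); y converges to 4. The iterate converges to (3, 4).

(3, 4)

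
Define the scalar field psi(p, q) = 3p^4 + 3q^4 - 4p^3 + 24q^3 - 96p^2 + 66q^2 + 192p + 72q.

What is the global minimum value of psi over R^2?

-1307

psi(p,q) separates as A(p) + B(q), so its minimum is min A + min B.
A'(p) = 12(p - 4)(p - 1)(p + 4) vanishes at p ∈ {-4, 1, 4}; B'(q) = 12(q + 1)(q + 2)(q + 3) vanishes at q ∈ {-3, -2, -1}.
Local minima of A (where A''>0): A(-4)=-1280, A(4)=-256. Local minima of B: B(-3)=-27, B(-1)=-27.
So the global minimum of psi is A(-4) + B(-3) = -1280 − 27 = -1307, attained at (-4, -3).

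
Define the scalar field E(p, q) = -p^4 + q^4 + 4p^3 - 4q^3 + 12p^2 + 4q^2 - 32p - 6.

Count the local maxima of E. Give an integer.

2

E separates as a function of p plus a function of q, so ∇E=0 decouples.
∂E/∂p = -4(p - 4)(p - 1)(p + 2) = 0 at p ∈ {-2, 1, 4}; ∂E/∂q = 4q(q - 2)(q - 1) = 0 at q ∈ {0, 1, 2}.
The Hessian is diagonal: diag(E_pp, E_qq). Second derivatives: E_pp(-2)=-72, E_pp(1)=36, E_pp(4)=-72; E_qq(0)=8, E_qq(1)=-4, E_qq(2)=8.
Local maxima occur where both diagonal entries negative: (-2, 1), (4, 1). Count: 2.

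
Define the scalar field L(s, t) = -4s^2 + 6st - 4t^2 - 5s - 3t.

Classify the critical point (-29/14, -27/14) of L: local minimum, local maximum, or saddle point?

The Hessian of L is constant: H = [[-8, 6], [6, -8]].
det(H) = (-8)·(-8) − 6² = 28.
det(H) > 0 and tr(H) = -16 < 0, so H is negative definite and the point is a local maximum.

local maximum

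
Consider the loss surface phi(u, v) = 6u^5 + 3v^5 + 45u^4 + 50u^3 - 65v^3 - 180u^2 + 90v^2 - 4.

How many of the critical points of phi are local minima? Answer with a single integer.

4

phi separates as a function of u plus a function of v, so ∇phi=0 decouples.
∂phi/∂u = 30u(u - 1)(u + 3)(u + 4) = 0 at u ∈ {-4, -3, 0, 1}; ∂phi/∂v = 15v(v - 3)(v - 1)(v + 4) = 0 at v ∈ {-4, 0, 1, 3}.
The Hessian is diagonal: diag(phi_uu, phi_vv). Second derivatives: phi_uu(-4)=-600, phi_uu(-3)=360, phi_uu(0)=-360, phi_uu(1)=600; phi_vv(-4)=-2100, phi_vv(0)=180, phi_vv(1)=-150, phi_vv(3)=630.
Local minima occur where both diagonal entries positive: (-3, 0), (-3, 3), (1, 0), (1, 3). Count: 4.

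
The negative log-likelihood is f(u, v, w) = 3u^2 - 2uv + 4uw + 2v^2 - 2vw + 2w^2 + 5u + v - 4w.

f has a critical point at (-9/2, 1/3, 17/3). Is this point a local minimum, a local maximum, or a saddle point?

The Hessian is constant: H = [[6, -2, 4], [-2, 4, -2], [4, -2, 4]].
Leading principal minors: Δ₁ = 6, Δ₂ = 20, Δ₃ = 24.
All leading minors are positive, so H is positive definite: a local minimum.

local minimum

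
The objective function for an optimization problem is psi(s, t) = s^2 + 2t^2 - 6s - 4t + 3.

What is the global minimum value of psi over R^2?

-8

psi(s,t) separates as P(s) + Q(t) + 3, so its minimum is min P + min Q + 3.
P'(s) = 2s - 6 vanishes at s ∈ {3}; Q'(t) = 4(t - 1) vanishes at t ∈ {1}.
Local minima of P (where P''>0): P(3)=-9. Local minima of Q: Q(1)=-2.
So the global minimum of psi is P(3) + Q(1) + 3 = -9 − 2 + 3 = -8, attained at (3, 1).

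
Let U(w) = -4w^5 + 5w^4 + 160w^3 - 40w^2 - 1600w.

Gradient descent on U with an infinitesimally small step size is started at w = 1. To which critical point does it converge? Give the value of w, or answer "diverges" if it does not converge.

2

U'(w) = -20(w - 5)(w - 2)(w + 2)(w + 4), so U'(1) = -1200.
Gradient descent moves in the -U' direction, i.e. w is increasing.
The nearest critical point in that direction is w = 2, where U'' = 1440 > 0 (a local minimum). The iterate converges there.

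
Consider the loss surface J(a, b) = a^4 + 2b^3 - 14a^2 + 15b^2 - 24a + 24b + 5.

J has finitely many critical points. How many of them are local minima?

J separates as a function of a plus a function of b, so ∇J=0 decouples.
∂J/∂a = 4(a - 3)(a + 1)(a + 2) = 0 at a ∈ {-2, -1, 3}; ∂J/∂b = 6(b + 1)(b + 4) = 0 at b ∈ {-4, -1}.
The Hessian is diagonal: diag(J_aa, J_bb). Second derivatives: J_aa(-2)=20, J_aa(-1)=-16, J_aa(3)=80; J_bb(-4)=-18, J_bb(-1)=18.
Local minima occur where both diagonal entries positive: (-2, -1), (3, -1). Count: 2.

2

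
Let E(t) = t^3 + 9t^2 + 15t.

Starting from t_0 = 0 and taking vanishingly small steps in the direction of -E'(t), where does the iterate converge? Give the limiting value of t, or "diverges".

-1

E'(t) = 3(t + 1)(t + 5), so E'(0) = 15.
Gradient descent moves in the -E' direction, i.e. t is decreasing.
The nearest critical point in that direction is t = -1, where E'' = 12 > 0 (a local minimum). The iterate converges there.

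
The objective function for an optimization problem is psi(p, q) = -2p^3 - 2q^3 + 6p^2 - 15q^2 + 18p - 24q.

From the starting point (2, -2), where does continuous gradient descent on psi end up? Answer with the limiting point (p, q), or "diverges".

(-1, -4)

psi is separable, so gradient descent decouples: p follows -∂psi/∂p, q follows -∂psi/∂q.
∂psi/∂p = -6(p - 3)(p + 1); at p=2 this is 18, so p decreases.
∂psi/∂q = -6(q + 1)(q + 4); at q=-2 this is 12, so q decreases.
p converges to its nearest critical value -1 (a local min of the p-part); q converges to -4. The iterate converges to (-1, -4).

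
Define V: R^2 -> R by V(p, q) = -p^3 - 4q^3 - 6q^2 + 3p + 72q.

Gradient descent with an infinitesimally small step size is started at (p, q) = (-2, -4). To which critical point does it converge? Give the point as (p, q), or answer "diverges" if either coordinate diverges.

(-1, -3)

V is separable, so gradient descent decouples: p follows -∂V/∂p, q follows -∂V/∂q.
∂V/∂p = -3(p - 1)(p + 1); at p=-2 this is -9, so p increases.
∂V/∂q = -12(q - 2)(q + 3); at q=-4 this is -72, so q increases.
p converges to its nearest critical value -1 (a local min of the p-part); q converges to -3. The iterate converges to (-1, -3).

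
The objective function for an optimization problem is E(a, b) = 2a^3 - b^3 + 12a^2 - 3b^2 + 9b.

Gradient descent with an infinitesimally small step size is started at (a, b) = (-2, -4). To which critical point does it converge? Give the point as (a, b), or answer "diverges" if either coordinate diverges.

(0, -3)

E is separable, so gradient descent decouples: a follows -∂E/∂a, b follows -∂E/∂b.
∂E/∂a = 6a(a + 4); at a=-2 this is -24, so a increases.
∂E/∂b = -3(b - 1)(b + 3); at b=-4 this is -15, so b increases.
a converges to its nearest critical value 0 (a local min of the a-part); b converges to -3. The iterate converges to (0, -3).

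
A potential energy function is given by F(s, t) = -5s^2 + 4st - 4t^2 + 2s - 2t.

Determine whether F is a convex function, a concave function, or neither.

concave

F is quadratic, so its Hessian is the constant matrix H = [[-10, 4], [4, -8]].
det(H) = 64, tr(H) = -18.
det(H) > 0 and tr(H) < 0, so H is negative definite everywhere: concave.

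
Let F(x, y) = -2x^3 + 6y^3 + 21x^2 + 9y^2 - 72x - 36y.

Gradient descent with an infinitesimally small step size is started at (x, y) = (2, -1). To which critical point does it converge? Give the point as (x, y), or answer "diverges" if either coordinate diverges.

F is separable, so gradient descent decouples: x follows -∂F/∂x, y follows -∂F/∂y.
∂F/∂x = -6(x - 4)(x - 3); at x=2 this is -12, so x increases.
∂F/∂y = 18(y - 1)(y + 2); at y=-1 this is -36, so y increases.
x converges to its nearest critical value 3 (a local min of the x-part); y converges to 1. The iterate converges to (3, 1).

(3, 1)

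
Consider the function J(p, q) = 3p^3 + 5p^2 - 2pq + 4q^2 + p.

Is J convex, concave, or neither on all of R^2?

The term 3p^3 is cubic, so the Hessian is not constant.
∂²J/∂p² = 18p + 10, which takes both signs as p varies (negative for sufficiently negative p). A diagonal entry of the Hessian changing sign means the Hessian is neither positive- nor negative-semidefinite on all of R^2.

neither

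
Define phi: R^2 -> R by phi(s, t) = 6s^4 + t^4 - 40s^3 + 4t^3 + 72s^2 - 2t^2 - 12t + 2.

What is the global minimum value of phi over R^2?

phi(s,t) separates as P(s) + Q(t) + 2, so its minimum is min P + min Q + 2.
P'(s) = 24s(s - 3)(s - 2) vanishes at s ∈ {0, 2, 3}; Q'(t) = 4(t - 1)(t + 1)(t + 3) vanishes at t ∈ {-3, -1, 1}.
Local minima of P (where P''>0): P(0)=0, P(3)=54. Local minima of Q: Q(-3)=-9, Q(1)=-9.
So the global minimum of phi is P(0) + Q(-3) + 2 = 0 − 9 + 2 = -7, attained at (0, -3).

-7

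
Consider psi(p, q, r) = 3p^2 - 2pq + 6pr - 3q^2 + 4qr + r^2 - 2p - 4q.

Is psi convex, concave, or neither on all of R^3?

psi is quadratic, so its Hessian is the constant matrix H = [[6, -2, 6], [-2, -6, 4], [6, 4, 2]].
Leading principal minors: 6, -40, -56.
Neither pattern holds ⇒ H is indefinite ⇒ neither convex nor concave.

neither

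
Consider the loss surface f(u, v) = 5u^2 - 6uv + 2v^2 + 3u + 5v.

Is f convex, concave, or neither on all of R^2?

f is quadratic, so its Hessian is the constant matrix H = [[10, -6], [-6, 4]].
det(H) = 4, tr(H) = 14.
det(H) > 0 and tr(H) > 0, so H is positive definite everywhere: convex.

convex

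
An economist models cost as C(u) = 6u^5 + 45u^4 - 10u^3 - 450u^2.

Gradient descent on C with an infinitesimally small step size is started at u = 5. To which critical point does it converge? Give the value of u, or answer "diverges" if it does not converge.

2

C'(u) = 30u(u - 2)(u + 3)(u + 5), so C'(5) = 36000.
Gradient descent moves in the -C' direction, i.e. u is decreasing.
The nearest critical point in that direction is u = 2, where C'' = 2100 > 0 (a local minimum). The iterate converges there.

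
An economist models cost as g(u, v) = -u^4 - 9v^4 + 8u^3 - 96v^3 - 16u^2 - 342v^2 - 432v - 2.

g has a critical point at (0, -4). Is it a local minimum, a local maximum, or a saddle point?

The mixed partial ∂²g/∂u∂v is 0, so the Hessian at any point is diag(g_uu, g_vv) = diag(4(-3u^2 + 12u - 8), -36(3v^2 + 16v + 19)).
At (0, -4): H = diag(-32, -108).
Both eigenvalues are negative, so H is negative definite: a local maximum.

local maximum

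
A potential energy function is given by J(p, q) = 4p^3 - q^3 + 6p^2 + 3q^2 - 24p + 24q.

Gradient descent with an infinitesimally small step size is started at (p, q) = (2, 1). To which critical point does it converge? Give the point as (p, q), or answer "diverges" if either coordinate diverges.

(1, -2)

J is separable, so gradient descent decouples: p follows -∂J/∂p, q follows -∂J/∂q.
∂J/∂p = 12(p - 1)(p + 2); at p=2 this is 48, so p decreases.
∂J/∂q = -3(q - 4)(q + 2); at q=1 this is 27, so q decreases.
p converges to its nearest critical value 1 (a local min of the p-part); q converges to -2. The iterate converges to (1, -2).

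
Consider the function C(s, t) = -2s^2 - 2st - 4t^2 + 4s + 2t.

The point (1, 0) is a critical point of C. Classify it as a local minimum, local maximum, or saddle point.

The Hessian of C is constant: H = [[-4, -2], [-2, -8]].
det(H) = (-4)·(-8) − (-2)² = 28.
det(H) > 0 and tr(H) = -12 < 0, so H is negative definite and the point is a local maximum.

local maximum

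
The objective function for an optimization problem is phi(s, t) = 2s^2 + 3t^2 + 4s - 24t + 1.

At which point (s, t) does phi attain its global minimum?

(-1, 4)

phi(s,t) separates as P(s) + Q(t) + 1, so its minimum is min P + min Q + 1.
P'(s) = 4s + 4 vanishes at s ∈ {-1}; Q'(t) = 6(t - 4) vanishes at t ∈ {4}.
Local minima of P (where P''>0): P(-1)=-2. Local minima of Q: Q(4)=-48.
So the global minimum of phi is P(-1) + Q(4) + 1 = -2 − 48 + 1 = -49, attained at (-1, 4).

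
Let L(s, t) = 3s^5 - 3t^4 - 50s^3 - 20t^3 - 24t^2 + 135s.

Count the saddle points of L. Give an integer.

L separates as a function of s plus a function of t, so ∇L=0 decouples.
∂L/∂s = 15(s - 3)(s - 1)(s + 1)(s + 3) = 0 at s ∈ {-3, -1, 1, 3}; ∂L/∂t = -12t(t + 1)(t + 4) = 0 at t ∈ {-4, -1, 0}.
The Hessian is diagonal: diag(L_ss, L_tt). Second derivatives: L_ss(-3)=-720, L_ss(-1)=240, L_ss(1)=-240, L_ss(3)=720; L_tt(-4)=-144, L_tt(-1)=36, L_tt(0)=-48.
Saddle points occur where the two diagonal entries have opposite signs: (-3, -1), (-1, -4), (-1, 0), (1, -1), (3, -4), (3, 0). Count: 6.

6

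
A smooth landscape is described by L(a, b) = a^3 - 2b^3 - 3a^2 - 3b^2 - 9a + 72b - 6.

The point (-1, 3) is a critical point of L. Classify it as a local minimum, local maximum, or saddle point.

local maximum

The mixed partial ∂²L/∂a∂b is 0, so the Hessian at any point is diag(L_aa, L_bb) = diag(6(a - 1), -6(2b + 1)).
At (-1, 3): H = diag(-12, -42).
Both eigenvalues are negative, so H is negative definite: a local maximum.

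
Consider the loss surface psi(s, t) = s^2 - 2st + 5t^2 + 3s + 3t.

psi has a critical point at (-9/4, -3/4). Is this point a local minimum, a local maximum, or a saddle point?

The Hessian of psi is constant: H = [[2, -2], [-2, 10]].
det(H) = 2·10 − (-2)² = 16.
det(H) > 0 and tr(H) = 12 > 0, so H is positive definite and the point is a local minimum.

local minimum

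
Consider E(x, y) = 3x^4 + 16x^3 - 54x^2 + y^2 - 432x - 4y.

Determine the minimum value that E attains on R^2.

-1111

E(x,y) separates as P(x) + Q(y), so its minimum is min P + min Q.
P'(x) = 12(x - 3)(x + 3)(x + 4) vanishes at x ∈ {-4, -3, 3}; Q'(y) = 2y - 4 vanishes at y ∈ {2}.
Local minima of P (where P''>0): P(-4)=608, P(3)=-1107. Local minima of Q: Q(2)=-4.
So the global minimum of E is P(3) + Q(2) = -1107 − 4 = -1111, attained at (3, 2).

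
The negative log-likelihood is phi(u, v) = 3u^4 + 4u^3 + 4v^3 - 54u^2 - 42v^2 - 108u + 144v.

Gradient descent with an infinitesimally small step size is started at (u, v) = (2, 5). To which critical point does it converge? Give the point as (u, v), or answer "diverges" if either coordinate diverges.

(3, 4)

phi is separable, so gradient descent decouples: u follows -∂phi/∂u, v follows -∂phi/∂v.
∂phi/∂u = 12(u - 3)(u + 1)(u + 3); at u=2 this is -180, so u increases.
∂phi/∂v = 12(v - 4)(v - 3); at v=5 this is 24, so v decreases.
u converges to its nearest critical value 3 (a local min of the u-part); v converges to 4. The iterate converges to (3, 4).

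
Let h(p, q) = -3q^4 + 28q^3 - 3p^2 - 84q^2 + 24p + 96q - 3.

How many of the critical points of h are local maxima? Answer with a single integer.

h separates as a function of p plus a function of q, so ∇h=0 decouples.
∂h/∂p = -6(p - 4) = 0 at p ∈ {4}; ∂h/∂q = -12(q - 4)(q - 2)(q - 1) = 0 at q ∈ {1, 2, 4}.
The Hessian is diagonal: diag(h_pp, h_qq). Second derivatives: h_pp(4)=-6; h_qq(1)=-36, h_qq(2)=24, h_qq(4)=-72.
Local maxima occur where both diagonal entries negative: (4, 1), (4, 4). Count: 2.

2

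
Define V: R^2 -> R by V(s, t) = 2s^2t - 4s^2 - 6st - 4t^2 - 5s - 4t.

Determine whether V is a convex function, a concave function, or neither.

The term 2s^2t is cubic, so the Hessian is not constant.
∂²V/∂s² = 4t - 8, which takes both signs as t varies (negative for sufficiently negative t). A diagonal entry of the Hessian changing sign means the Hessian is neither positive- nor negative-semidefinite on all of R^2.

neither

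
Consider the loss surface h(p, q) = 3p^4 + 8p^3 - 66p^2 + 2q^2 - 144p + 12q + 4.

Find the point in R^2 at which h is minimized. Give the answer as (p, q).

h(p,q) separates as A(p) + B(q) + 4, so its minimum is min A + min B + 4.
A'(p) = 12(p - 3)(p + 1)(p + 4) vanishes at p ∈ {-4, -1, 3}; B'(q) = 4q + 12 vanishes at q ∈ {-3}.
Local minima of A (where A''>0): A(-4)=-224, A(3)=-567. Local minima of B: B(-3)=-18.
So the global minimum of h is A(3) + B(-3) + 4 = -567 − 18 + 4 = -581, attained at (3, -3).

(3, -3)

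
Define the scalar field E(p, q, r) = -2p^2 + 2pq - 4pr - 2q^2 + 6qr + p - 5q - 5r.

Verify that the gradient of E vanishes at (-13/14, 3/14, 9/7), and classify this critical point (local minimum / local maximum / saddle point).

∇E = (-4p + 2q - 4r + 1, 2p - 4q + 6r - 5, -4p + 6q - 5); substituting (-13/14, 3/14, 9/7) gives ∇E = (0, 0, 0), so (-13/14, 3/14, 9/7) is indeed a critical point.
The Hessian is constant: H = [[-4, 2, -4], [2, -4, 6], [-4, 6, 0]].
Leading principal minors: Δ₁ = -4, Δ₂ = 12, Δ₃ = 112.
The minors fit neither the all-positive nor the alternating-sign pattern, so H is indefinite: a saddle point.

saddle point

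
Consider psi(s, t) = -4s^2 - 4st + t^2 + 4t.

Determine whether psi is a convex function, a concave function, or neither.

psi is quadratic, so its Hessian is the constant matrix H = [[-8, -4], [-4, 2]].
det(H) = -32, tr(H) = -6.
det(H) < 0, so H is indefinite: neither convex nor concave.

neither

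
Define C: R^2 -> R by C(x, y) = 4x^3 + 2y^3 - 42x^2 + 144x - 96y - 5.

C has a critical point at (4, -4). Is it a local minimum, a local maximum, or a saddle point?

The mixed partial ∂²C/∂x∂y is 0, so the Hessian at any point is diag(C_xx, C_yy) = diag(12(2x - 7), 12y).
At (4, -4): H = diag(12, -48).
The eigenvalues have opposite signs, so H is indefinite: a saddle point.

saddle point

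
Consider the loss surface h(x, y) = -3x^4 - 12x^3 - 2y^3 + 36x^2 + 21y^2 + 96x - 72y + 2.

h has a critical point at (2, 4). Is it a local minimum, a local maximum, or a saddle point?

local maximum

The mixed partial ∂²h/∂x∂y is 0, so the Hessian at any point is diag(h_xx, h_yy) = diag(36(-x^2 - 2x + 2), 6(-2y + 7)).
At (2, 4): H = diag(-216, -6).
Both eigenvalues are negative, so H is negative definite: a local maximum.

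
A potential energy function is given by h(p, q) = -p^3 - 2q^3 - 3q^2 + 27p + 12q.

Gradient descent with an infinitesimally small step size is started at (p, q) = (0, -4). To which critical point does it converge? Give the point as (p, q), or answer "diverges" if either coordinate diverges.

h is separable, so gradient descent decouples: p follows -∂h/∂p, q follows -∂h/∂q.
∂h/∂p = -3(p - 3)(p + 3); at p=0 this is 27, so p decreases.
∂h/∂q = -6(q - 1)(q + 2); at q=-4 this is -60, so q increases.
p converges to its nearest critical value -3 (a local min of the p-part); q converges to -2. The iterate converges to (-3, -2).

(-3, -2)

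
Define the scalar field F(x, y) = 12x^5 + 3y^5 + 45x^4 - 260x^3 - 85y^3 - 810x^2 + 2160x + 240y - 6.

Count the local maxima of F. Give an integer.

4

F separates as a function of x plus a function of y, so ∇F=0 decouples.
∂F/∂x = 60(x - 3)(x - 1)(x + 3)(x + 4) = 0 at x ∈ {-4, -3, 1, 3}; ∂F/∂y = 15(y - 4)(y - 1)(y + 1)(y + 4) = 0 at y ∈ {-4, -1, 1, 4}.
The Hessian is diagonal: diag(F_xx, F_yy). Second derivatives: F_xx(-4)=-2100, F_xx(-3)=1440, F_xx(1)=-2400, F_xx(3)=5040; F_yy(-4)=-1800, F_yy(-1)=450, F_yy(1)=-450, F_yy(4)=1800.
Local maxima occur where both diagonal entries negative: (-4, -4), (-4, 1), (1, -4), (1, 1). Count: 4.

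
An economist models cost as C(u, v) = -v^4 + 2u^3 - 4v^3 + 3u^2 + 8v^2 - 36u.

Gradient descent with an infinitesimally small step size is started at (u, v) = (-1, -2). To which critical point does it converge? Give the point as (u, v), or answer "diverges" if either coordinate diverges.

(2, 0)

C is separable, so gradient descent decouples: u follows -∂C/∂u, v follows -∂C/∂v.
∂C/∂u = 6(u - 2)(u + 3); at u=-1 this is -36, so u increases.
∂C/∂v = -4v(v - 1)(v + 4); at v=-2 this is -48, so v increases.
u converges to its nearest critical value 2 (a local min of the u-part); v converges to 0. The iterate converges to (2, 0).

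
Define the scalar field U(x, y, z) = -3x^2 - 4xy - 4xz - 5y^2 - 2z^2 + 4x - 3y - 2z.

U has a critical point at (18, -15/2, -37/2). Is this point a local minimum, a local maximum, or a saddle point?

The Hessian is constant: H = [[-6, -4, -4], [-4, -10, 0], [-4, 0, -4]].
Leading principal minors: Δ₁ = -6, Δ₂ = 44, Δ₃ = -16.
The minors alternate sign starting negative (−, +, −), so H is negative definite: a local maximum.

local maximum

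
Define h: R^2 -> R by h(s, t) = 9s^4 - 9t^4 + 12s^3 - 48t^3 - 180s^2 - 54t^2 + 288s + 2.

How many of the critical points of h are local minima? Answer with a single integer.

h separates as a function of s plus a function of t, so ∇h=0 decouples.
∂h/∂s = 36(s - 2)(s - 1)(s + 4) = 0 at s ∈ {-4, 1, 2}; ∂h/∂t = -36t(t + 1)(t + 3) = 0 at t ∈ {-3, -1, 0}.
The Hessian is diagonal: diag(h_ss, h_tt). Second derivatives: h_ss(-4)=1080, h_ss(1)=-180, h_ss(2)=216; h_tt(-3)=-216, h_tt(-1)=72, h_tt(0)=-108.
Local minima occur where both diagonal entries positive: (-4, -1), (2, -1). Count: 2.

2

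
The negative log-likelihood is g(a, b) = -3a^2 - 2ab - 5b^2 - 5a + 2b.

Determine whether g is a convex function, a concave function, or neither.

g is quadratic, so its Hessian is the constant matrix H = [[-6, -2], [-2, -10]].
det(H) = 56, tr(H) = -16.
det(H) > 0 and tr(H) < 0, so H is negative definite everywhere: concave.

concave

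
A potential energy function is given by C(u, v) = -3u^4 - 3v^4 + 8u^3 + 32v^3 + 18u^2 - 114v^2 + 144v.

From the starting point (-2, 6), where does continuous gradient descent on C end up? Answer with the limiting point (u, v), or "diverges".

diverges

C is separable, so gradient descent decouples: u follows -∂C/∂u, v follows -∂C/∂v.
∂C/∂u = -12u(u - 3)(u + 1); at u=-2 this is 120, so u decreases.
∂C/∂v = -12(v - 4)(v - 3)(v - 1); at v=6 this is -360, so v increases.
The u-coordinate has no critical point in that direction and runs off to infinity.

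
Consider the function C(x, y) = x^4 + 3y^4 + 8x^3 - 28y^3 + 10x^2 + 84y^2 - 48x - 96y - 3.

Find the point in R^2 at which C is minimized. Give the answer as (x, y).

C(x,y) separates as P(x) + Q(y) − 3, so its minimum is min P + min Q − 3.
P'(x) = 4(x - 1)(x + 3)(x + 4) vanishes at x ∈ {-4, -3, 1}; Q'(y) = 12(y - 4)(y - 2)(y - 1) vanishes at y ∈ {1, 2, 4}.
Local minima of P (where P''>0): P(-4)=96, P(1)=-29. Local minima of Q: Q(1)=-37, Q(4)=-64.
So the global minimum of C is P(1) + Q(4) − 3 = -29 − 64 − 3 = -96, attained at (1, 4).

(1, 4)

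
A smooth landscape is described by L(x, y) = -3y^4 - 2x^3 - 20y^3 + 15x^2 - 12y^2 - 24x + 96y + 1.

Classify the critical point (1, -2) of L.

local minimum

The mixed partial ∂²L/∂x∂y is 0, so the Hessian at any point is diag(L_xx, L_yy) = diag(6(-2x + 5), -12(3y^2 + 10y + 2)).
At (1, -2): H = diag(18, 72).
Both eigenvalues are positive, so H is positive definite: a local minimum.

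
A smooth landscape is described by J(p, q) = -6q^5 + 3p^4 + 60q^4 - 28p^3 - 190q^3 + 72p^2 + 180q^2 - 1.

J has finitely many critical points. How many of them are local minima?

J separates as a function of p plus a function of q, so ∇J=0 decouples.
∂J/∂p = 12p(p - 4)(p - 3) = 0 at p ∈ {0, 3, 4}; ∂J/∂q = -30q(q - 4)(q - 3)(q - 1) = 0 at q ∈ {0, 1, 3, 4}.
The Hessian is diagonal: diag(J_pp, J_qq). Second derivatives: J_pp(0)=144, J_pp(3)=-36, J_pp(4)=48; J_qq(0)=360, J_qq(1)=-180, J_qq(3)=180, J_qq(4)=-360.
Local minima occur where both diagonal entries positive: (0, 0), (0, 3), (4, 0), (4, 3). Count: 4.

4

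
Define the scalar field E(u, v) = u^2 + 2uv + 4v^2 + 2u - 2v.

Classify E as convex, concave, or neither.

convex

E is quadratic, so its Hessian is the constant matrix H = [[2, 2], [2, 8]].
det(H) = 12, tr(H) = 10.
det(H) > 0 and tr(H) > 0, so H is positive definite everywhere: convex.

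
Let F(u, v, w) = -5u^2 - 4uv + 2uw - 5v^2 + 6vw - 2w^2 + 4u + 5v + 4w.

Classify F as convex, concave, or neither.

concave

F is quadratic, so its Hessian is the constant matrix H = [[-10, -4, 2], [-4, -10, 6], [2, 6, -4]].
Leading principal minors: -10, 84, -32.
Signs alternate −, +, − ⇒ H ≺ 0 ⇒ concave.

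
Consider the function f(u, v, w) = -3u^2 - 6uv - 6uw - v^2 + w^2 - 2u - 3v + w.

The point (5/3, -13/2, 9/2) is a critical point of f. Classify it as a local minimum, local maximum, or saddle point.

saddle point

The Hessian is constant: H = [[-6, -6, -6], [-6, -2, 0], [-6, 0, 2]].
Leading principal minors: Δ₁ = -6, Δ₂ = -24, Δ₃ = 24.
The minors fit neither the all-positive nor the alternating-sign pattern, so H is indefinite: a saddle point.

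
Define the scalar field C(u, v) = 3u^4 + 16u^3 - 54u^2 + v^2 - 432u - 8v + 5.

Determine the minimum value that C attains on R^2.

C(u,v) separates as P(u) + Q(v) + 5, so its minimum is min P + min Q + 5.
P'(u) = 12(u - 3)(u + 3)(u + 4) vanishes at u ∈ {-4, -3, 3}; Q'(v) = 2v - 8 vanishes at v ∈ {4}.
Local minima of P (where P''>0): P(-4)=608, P(3)=-1107. Local minima of Q: Q(4)=-16.
So the global minimum of C is P(3) + Q(4) + 5 = -1107 − 16 + 5 = -1118, attained at (3, 4).

-1118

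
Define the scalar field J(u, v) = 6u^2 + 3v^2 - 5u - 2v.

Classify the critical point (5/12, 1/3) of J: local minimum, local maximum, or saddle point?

local minimum

The Hessian of J is constant: H = [[12, 0], [0, 6]].
det(H) = 12·6 − 0² = 72.
det(H) > 0 and tr(H) = 18 > 0, so H is positive definite and the point is a local minimum.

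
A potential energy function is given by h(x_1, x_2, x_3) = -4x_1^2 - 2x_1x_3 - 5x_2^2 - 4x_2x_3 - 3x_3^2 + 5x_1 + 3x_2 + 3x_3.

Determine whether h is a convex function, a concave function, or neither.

h is quadratic, so its Hessian is the constant matrix H = [[-8, 0, -2], [0, -10, -4], [-2, -4, -6]].
Leading principal minors: -8, 80, -312.
Signs alternate −, +, − ⇒ H ≺ 0 ⇒ concave.

concave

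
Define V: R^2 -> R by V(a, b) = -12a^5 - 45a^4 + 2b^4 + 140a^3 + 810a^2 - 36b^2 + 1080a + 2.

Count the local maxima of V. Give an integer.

2

V separates as a function of a plus a function of b, so ∇V=0 decouples.
∂V/∂a = -60(a - 3)(a + 1)(a + 2)(a + 3) = 0 at a ∈ {-3, -2, -1, 3}; ∂V/∂b = 8b(b - 3)(b + 3) = 0 at b ∈ {-3, 0, 3}.
The Hessian is diagonal: diag(V_aa, V_bb). Second derivatives: V_aa(-3)=720, V_aa(-2)=-300, V_aa(-1)=480, V_aa(3)=-7200; V_bb(-3)=144, V_bb(0)=-72, V_bb(3)=144.
Local maxima occur where both diagonal entries negative: (-2, 0), (3, 0). Count: 2.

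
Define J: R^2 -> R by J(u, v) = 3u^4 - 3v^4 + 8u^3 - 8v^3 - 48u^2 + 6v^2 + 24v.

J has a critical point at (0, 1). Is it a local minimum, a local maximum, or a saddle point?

local maximum

The mixed partial ∂²J/∂u∂v is 0, so the Hessian at any point is diag(J_uu, J_vv) = diag(12(3u^2 + 4u - 8), 12(-3v^2 - 4v + 1)).
At (0, 1): H = diag(-96, -72).
Both eigenvalues are negative, so H is negative definite: a local maximum.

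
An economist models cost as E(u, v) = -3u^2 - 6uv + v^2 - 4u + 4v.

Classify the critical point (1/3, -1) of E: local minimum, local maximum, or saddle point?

The Hessian of E is constant: H = [[-6, -6], [-6, 2]].
det(H) = (-6)·2 − (-6)² = -48.
Since det(H) < 0, H is indefinite and the critical point is a saddle point.

saddle point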